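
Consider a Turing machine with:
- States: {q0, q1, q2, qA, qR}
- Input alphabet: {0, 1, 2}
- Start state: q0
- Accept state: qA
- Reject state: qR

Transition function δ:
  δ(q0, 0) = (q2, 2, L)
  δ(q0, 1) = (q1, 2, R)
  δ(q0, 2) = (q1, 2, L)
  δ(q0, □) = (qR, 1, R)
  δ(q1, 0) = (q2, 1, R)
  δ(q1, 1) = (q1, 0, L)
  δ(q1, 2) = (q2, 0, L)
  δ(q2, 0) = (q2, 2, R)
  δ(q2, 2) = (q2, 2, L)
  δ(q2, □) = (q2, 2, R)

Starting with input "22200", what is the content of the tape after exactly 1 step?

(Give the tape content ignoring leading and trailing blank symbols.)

Execution trace:
Initial: [q0]22200
Step 1: δ(q0, 2) = (q1, 2, L) → [q1]□22200

No transition is defined for δ(q1, □). By convention the machine halts and rejects.

After 1 step, the tape (ignoring leading/trailing blanks) is: 22200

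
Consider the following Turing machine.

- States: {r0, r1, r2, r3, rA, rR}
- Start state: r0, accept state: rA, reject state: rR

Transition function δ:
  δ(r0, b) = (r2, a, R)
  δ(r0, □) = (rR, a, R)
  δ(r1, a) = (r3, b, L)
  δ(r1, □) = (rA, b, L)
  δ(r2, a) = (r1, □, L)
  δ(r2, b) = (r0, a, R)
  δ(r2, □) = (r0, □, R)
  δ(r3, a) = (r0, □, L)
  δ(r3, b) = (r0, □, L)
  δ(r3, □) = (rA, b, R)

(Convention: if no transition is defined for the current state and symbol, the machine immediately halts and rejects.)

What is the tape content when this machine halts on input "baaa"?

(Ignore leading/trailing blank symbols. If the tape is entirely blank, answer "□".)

Execution trace:
Initial: [r0]baaa
Step 1: δ(r0, b) = (r2, a, R) → a[r2]aaa
Step 2: δ(r2, a) = (r1, □, L) → [r1]a□aa
Step 3: δ(r1, a) = (r3, b, L) → [r3]□b□aa
Step 4: δ(r3, □) = (rA, b, R) → b[rA]b□aa

The machine reaches the accept state rA and halts.

Final tape (ignoring leading/trailing blanks): bb□aa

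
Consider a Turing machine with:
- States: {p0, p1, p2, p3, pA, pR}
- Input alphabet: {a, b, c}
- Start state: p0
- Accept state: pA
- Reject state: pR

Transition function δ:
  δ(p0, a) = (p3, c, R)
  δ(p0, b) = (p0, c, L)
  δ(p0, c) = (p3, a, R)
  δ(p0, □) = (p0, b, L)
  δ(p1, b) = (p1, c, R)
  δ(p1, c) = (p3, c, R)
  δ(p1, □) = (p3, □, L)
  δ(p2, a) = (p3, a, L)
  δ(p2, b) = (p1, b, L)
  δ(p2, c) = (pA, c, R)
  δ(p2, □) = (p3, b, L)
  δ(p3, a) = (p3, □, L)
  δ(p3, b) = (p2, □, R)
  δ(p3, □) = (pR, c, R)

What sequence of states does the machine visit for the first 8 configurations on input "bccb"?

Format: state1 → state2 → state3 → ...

Execution trace:
Initial: [p0]bccb
Step 1: δ(p0, b) = (p0, c, L) → [p0]□cccb
Step 2: δ(p0, □) = (p0, b, L) → [p0]□bcccb
Step 3: δ(p0, □) = (p0, b, L) → [p0]□bbcccb
Step 4: δ(p0, □) = (p0, b, L) → [p0]□bbbcccb
Step 5: δ(p0, □) = (p0, b, L) → [p0]□bbbbcccb
Step 6: δ(p0, □) = (p0, b, L) → [p0]□bbbbbcccb
Step 7: δ(p0, □) = (p0, b, L) → [p0]□bbbbbbcccb

State sequence: p0 → p0 → p0 → p0 → p0 → p0 → p0 → p0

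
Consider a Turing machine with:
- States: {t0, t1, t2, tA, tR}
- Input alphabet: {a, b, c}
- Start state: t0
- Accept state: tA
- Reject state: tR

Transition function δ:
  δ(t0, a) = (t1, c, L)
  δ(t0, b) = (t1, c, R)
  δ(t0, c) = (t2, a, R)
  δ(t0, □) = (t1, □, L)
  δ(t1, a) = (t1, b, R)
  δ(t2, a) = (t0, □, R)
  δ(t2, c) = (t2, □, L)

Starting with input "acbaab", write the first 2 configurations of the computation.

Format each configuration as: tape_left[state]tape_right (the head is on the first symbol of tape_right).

Transitions applied:
Step 1: δ(t0, a) = (t1, c, L)

The first 2 configurations are:
[t0]acbaab ⊢ [t1]□ccbaab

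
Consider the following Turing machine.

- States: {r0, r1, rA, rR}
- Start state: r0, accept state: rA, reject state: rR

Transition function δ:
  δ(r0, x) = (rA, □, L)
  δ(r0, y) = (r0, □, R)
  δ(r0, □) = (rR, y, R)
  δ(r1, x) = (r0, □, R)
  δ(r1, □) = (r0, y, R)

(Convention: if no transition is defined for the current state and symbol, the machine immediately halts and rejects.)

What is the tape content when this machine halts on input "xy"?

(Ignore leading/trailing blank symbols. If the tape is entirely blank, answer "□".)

Execution trace:
Initial: [r0]xy
Step 1: δ(r0, x) = (rA, □, L) → [rA]□□y

The machine reaches the accept state rA and halts.

Final tape (ignoring leading/trailing blanks): y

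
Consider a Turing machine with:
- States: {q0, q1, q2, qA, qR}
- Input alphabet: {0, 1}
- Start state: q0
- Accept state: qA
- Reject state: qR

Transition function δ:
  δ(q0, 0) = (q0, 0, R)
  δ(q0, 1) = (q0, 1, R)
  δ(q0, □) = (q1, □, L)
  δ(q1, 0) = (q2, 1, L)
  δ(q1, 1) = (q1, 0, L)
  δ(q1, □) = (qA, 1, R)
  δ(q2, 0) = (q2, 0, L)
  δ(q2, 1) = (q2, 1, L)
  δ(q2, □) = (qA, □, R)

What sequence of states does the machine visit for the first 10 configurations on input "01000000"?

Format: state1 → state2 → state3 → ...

Execution trace:
Initial: [q0]01000000
Step 1: δ(q0, 0) = (q0, 0, R) → 0[q0]1000000
Step 2: δ(q0, 1) = (q0, 1, R) → 01[q0]000000
Step 3: δ(q0, 0) = (q0, 0, R) → 010[q0]00000
Step 4: δ(q0, 0) = (q0, 0, R) → 0100[q0]0000
Step 5: δ(q0, 0) = (q0, 0, R) → 01000[q0]000
Step 6: δ(q0, 0) = (q0, 0, R) → 010000[q0]00
Step 7: δ(q0, 0) = (q0, 0, R) → 0100000[q0]0
Step 8: δ(q0, 0) = (q0, 0, R) → 01000000[q0]□
Step 9: δ(q0, □) = (q1, □, L) → 0100000[q1]0□

State sequence: q0 → q0 → q0 → q0 → q0 → q0 → q0 → q0 → q0 → q1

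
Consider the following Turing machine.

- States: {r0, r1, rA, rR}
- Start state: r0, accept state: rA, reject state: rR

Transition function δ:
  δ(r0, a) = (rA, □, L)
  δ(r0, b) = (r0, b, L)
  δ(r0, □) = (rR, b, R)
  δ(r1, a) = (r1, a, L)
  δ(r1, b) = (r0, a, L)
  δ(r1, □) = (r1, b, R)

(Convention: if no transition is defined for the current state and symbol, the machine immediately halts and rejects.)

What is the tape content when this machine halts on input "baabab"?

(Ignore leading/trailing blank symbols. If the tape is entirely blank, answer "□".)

Execution trace:
Initial: [r0]baabab
Step 1: δ(r0, b) = (r0, b, L) → [r0]□baabab
Step 2: δ(r0, □) = (rR, b, R) → b[rR]baabab

The machine reaches the reject state rR and halts.

Final tape (ignoring leading/trailing blanks): bbaabab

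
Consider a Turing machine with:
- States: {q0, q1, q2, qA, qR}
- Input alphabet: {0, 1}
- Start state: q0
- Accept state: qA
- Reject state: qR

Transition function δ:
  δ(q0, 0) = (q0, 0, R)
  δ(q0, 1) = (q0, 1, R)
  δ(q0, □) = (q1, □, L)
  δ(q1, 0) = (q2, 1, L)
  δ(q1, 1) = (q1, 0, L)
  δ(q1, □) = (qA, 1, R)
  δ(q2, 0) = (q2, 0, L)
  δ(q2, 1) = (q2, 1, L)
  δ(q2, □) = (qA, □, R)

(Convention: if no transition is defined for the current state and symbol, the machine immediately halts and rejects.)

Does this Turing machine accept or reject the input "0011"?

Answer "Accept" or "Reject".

Execution trace:
Initial: [q0]0011
Step 1: δ(q0, 0) = (q0, 0, R) → 0[q0]011
Step 2: δ(q0, 0) = (q0, 0, R) → 00[q0]11
Step 3: δ(q0, 1) = (q0, 1, R) → 001[q0]1
Step 4: δ(q0, 1) = (q0, 1, R) → 0011[q0]□
Step 5: δ(q0, □) = (q1, □, L) → 001[q1]1□
Step 6: δ(q1, 1) = (q1, 0, L) → 00[q1]10□
Step 7: δ(q1, 1) = (q1, 0, L) → 0[q1]000□
Step 8: δ(q1, 0) = (q2, 1, L) → [q2]0100□
Step 9: δ(q2, 0) = (q2, 0, L) → [q2]□0100□
Step 10: δ(q2, □) = (qA, □, R) → □[qA]0100□

The machine reaches the accept state qA and halts.

Answer: Accept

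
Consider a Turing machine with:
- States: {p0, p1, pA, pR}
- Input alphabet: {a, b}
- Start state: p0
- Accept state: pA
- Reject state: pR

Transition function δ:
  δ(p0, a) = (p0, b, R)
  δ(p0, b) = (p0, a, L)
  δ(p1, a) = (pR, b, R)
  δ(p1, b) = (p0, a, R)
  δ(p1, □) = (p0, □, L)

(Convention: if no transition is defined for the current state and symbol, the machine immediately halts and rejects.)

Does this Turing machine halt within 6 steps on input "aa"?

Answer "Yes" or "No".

Execution trace:
Initial: [p0]aa
Step 1: δ(p0, a) = (p0, b, R) → b[p0]a
Step 2: δ(p0, a) = (p0, b, R) → bb[p0]□

No transition is defined for δ(p0, □). By convention the machine halts and rejects.
The machine halted after 2 steps (within the 6-step bound).

Answer: Yes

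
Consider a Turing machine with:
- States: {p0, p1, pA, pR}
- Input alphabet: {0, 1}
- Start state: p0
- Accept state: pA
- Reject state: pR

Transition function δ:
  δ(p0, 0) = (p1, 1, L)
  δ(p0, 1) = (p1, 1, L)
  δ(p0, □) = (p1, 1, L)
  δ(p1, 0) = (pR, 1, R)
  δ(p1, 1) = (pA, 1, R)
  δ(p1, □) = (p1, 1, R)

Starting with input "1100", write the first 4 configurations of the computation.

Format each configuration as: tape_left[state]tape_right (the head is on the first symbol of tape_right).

Transitions applied:
Step 1: δ(p0, 1) = (p1, 1, L)
Step 2: δ(p1, □) = (p1, 1, R)
Step 3: δ(p1, 1) = (pA, 1, R)

The first 4 configurations are:
[p0]1100 ⊢ [p1]□1100 ⊢ 1[p1]1100 ⊢ 11[pA]100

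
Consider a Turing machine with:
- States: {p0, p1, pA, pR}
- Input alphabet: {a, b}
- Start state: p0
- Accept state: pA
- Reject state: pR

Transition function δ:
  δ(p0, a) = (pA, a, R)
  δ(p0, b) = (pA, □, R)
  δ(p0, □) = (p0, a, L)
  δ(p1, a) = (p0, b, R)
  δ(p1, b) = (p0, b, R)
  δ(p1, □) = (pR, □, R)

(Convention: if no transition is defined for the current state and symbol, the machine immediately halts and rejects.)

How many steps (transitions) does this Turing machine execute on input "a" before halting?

Execution trace:
Initial: [p0]a
Step 1: δ(p0, a) = (pA, a, R) → a[pA]□

The machine reaches the accept state pA and halts.

The machine executed 1 step before halting.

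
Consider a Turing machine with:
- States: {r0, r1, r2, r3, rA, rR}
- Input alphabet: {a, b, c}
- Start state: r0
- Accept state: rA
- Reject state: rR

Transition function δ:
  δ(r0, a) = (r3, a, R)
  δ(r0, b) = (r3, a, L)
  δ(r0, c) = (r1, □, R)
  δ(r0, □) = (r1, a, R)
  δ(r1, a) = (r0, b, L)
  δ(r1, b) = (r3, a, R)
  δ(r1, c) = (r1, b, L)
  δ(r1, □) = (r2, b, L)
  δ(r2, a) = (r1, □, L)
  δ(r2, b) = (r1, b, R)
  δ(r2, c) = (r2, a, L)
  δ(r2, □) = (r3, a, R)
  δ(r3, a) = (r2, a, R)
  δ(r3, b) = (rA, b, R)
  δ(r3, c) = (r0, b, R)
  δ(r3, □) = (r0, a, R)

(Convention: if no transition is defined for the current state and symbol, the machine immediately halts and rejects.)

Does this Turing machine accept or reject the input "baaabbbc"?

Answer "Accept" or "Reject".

Execution trace:
Initial: [r0]baaabbbc
Step 1: δ(r0, b) = (r3, a, L) → [r3]□aaaabbbc
Step 2: δ(r3, □) = (r0, a, R) → a[r0]aaaabbbc
Step 3: δ(r0, a) = (r3, a, R) → aa[r3]aaabbbc
Step 4: δ(r3, a) = (r2, a, R) → aaa[r2]aabbbc
Step 5: δ(r2, a) = (r1, □, L) → aa[r1]a□abbbc
Step 6: δ(r1, a) = (r0, b, L) → a[r0]ab□abbbc
Step 7: δ(r0, a) = (r3, a, R) → aa[r3]b□abbbc
Step 8: δ(r3, b) = (rA, b, R) → aab[rA]□abbbc

The machine reaches the accept state rA and halts.

Answer: Accept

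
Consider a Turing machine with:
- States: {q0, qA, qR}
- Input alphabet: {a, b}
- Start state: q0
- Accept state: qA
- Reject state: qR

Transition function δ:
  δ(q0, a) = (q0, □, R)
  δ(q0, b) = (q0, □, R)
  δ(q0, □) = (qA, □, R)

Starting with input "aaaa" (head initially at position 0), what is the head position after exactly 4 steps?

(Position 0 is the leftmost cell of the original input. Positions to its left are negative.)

Execution trace (head position shown):
Step 0: [q0]aaaa  (head at position 0)
Step 1: move right → □[q0]aaa  (head at position 1)
Step 2: move right → □□[q0]aa  (head at position 2)
Step 3: move right → □□□[q0]a  (head at position 3)
Step 4: move right → □□□□[q0]□  (head at position 4)

After 4 steps, the head is at position 4.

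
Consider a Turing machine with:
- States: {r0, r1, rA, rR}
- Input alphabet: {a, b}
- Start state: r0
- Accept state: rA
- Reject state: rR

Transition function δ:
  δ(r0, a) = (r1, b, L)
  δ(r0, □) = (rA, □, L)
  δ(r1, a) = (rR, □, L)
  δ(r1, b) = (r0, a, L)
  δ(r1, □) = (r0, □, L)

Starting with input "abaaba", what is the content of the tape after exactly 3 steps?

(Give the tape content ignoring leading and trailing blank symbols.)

Execution trace:
Initial: [r0]abaaba
Step 1: δ(r0, a) = (r1, b, L) → [r1]□bbaaba
Step 2: δ(r1, □) = (r0, □, L) → [r0]□□bbaaba
Step 3: δ(r0, □) = (rA, □, L) → [rA]□□□bbaaba

The machine reaches the accept state rA and halts.

After 3 steps, the tape (ignoring leading/trailing blanks) is: bbaaba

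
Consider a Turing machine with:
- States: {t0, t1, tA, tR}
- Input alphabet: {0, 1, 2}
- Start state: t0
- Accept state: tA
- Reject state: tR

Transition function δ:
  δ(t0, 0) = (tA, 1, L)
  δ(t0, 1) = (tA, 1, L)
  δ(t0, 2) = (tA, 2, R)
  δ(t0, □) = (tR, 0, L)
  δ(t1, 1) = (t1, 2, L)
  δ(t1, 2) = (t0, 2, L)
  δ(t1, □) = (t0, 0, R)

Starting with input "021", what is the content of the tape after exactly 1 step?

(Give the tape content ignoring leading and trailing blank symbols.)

Execution trace:
Initial: [t0]021
Step 1: δ(t0, 0) = (tA, 1, L) → [tA]□121

The machine reaches the accept state tA and halts.

After 1 step, the tape (ignoring leading/trailing blanks) is: 121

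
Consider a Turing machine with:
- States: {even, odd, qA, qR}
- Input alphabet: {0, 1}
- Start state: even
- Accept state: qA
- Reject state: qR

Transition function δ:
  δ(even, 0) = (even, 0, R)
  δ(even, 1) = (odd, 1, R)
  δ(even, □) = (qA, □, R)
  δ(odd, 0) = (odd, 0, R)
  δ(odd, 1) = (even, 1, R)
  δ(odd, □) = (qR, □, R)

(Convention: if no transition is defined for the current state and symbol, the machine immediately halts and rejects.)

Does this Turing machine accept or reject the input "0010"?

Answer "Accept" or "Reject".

Execution trace:
Initial: [even]0010
Step 1: δ(even, 0) = (even, 0, R) → 0[even]010
Step 2: δ(even, 0) = (even, 0, R) → 00[even]10
Step 3: δ(even, 1) = (odd, 1, R) → 001[odd]0
Step 4: δ(odd, 0) = (odd, 0, R) → 0010[odd]□
Step 5: δ(odd, □) = (qR, □, R) → 0010□[qR]□

The machine reaches the reject state qR and halts.

Answer: Reject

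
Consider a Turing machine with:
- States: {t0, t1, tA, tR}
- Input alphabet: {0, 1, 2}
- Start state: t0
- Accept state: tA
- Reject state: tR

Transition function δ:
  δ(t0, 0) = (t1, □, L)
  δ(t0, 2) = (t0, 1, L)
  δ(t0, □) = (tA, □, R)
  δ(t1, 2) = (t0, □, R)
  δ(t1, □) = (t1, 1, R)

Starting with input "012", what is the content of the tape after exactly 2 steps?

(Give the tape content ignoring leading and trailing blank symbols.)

Execution trace:
Initial: [t0]012
Step 1: δ(t0, 0) = (t1, □, L) → [t1]□□12
Step 2: δ(t1, □) = (t1, 1, R) → 1[t1]□12

After 2 steps, the tape (ignoring leading/trailing blanks) is: 1□12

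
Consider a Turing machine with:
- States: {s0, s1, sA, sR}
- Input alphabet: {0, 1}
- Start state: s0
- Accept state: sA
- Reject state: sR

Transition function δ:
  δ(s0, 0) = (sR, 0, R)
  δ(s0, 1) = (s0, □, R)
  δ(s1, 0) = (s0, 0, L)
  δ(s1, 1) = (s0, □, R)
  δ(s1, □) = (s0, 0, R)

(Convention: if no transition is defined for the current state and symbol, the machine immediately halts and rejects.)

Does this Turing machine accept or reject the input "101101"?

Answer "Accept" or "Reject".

Execution trace:
Initial: [s0]101101
Step 1: δ(s0, 1) = (s0, □, R) → □[s0]01101
Step 2: δ(s0, 0) = (sR, 0, R) → □0[sR]1101

The machine reaches the reject state sR and halts.

Answer: Reject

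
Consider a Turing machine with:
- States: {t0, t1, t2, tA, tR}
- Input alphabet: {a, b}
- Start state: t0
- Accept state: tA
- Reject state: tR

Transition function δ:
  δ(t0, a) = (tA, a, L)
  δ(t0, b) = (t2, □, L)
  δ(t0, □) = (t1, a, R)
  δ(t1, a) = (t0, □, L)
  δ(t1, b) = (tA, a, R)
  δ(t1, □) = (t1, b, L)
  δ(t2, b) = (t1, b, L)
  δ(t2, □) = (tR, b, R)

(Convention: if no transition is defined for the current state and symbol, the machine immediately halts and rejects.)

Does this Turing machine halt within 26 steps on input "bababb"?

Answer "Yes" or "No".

Execution trace:
Initial: [t0]bababb
Step 1: δ(t0, b) = (t2, □, L) → [t2]□□ababb
Step 2: δ(t2, □) = (tR, b, R) → b[tR]□ababb

The machine reaches the reject state tR and halts.
The machine halted after 2 steps (within the 26-step bound).

Answer: Yes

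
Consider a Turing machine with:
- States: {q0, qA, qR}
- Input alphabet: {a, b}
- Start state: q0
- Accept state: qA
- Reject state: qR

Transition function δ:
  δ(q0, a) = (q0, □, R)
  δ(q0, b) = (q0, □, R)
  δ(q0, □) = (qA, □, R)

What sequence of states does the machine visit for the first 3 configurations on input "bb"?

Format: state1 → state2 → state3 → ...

Execution trace:
Initial: [q0]bb
Step 1: δ(q0, b) = (q0, □, R) → □[q0]b
Step 2: δ(q0, b) = (q0, □, R) → □□[q0]□

State sequence: q0 → q0 → q0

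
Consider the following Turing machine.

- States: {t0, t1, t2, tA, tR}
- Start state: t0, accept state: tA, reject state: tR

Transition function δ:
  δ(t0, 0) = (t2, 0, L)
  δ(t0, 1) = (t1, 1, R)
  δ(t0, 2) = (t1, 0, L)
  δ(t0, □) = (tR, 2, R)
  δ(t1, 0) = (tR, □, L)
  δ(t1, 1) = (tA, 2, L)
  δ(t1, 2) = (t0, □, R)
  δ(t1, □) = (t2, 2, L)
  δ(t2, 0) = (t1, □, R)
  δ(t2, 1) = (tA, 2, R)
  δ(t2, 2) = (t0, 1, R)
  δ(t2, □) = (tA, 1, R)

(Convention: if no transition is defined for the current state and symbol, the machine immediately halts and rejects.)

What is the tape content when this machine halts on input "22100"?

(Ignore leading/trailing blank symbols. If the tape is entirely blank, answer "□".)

Execution trace:
Initial: [t0]22100
Step 1: δ(t0, 2) = (t1, 0, L) → [t1]□02100
Step 2: δ(t1, □) = (t2, 2, L) → [t2]□202100
Step 3: δ(t2, □) = (tA, 1, R) → 1[tA]202100

The machine reaches the accept state tA and halts.

Final tape (ignoring leading/trailing blanks): 1202100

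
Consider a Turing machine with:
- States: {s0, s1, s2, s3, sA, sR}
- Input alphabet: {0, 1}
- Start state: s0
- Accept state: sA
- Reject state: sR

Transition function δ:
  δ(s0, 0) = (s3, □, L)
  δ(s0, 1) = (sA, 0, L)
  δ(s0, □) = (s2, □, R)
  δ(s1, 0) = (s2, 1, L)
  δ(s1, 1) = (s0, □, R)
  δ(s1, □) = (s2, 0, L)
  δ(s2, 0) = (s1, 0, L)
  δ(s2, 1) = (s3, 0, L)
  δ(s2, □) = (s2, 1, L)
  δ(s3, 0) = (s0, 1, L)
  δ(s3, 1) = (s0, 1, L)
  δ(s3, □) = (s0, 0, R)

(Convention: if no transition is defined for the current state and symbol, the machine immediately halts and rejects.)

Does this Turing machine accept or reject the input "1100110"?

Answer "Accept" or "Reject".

Execution trace:
Initial: [s0]1100110
Step 1: δ(s0, 1) = (sA, 0, L) → [sA]□0100110

The machine reaches the accept state sA and halts.

Answer: Accept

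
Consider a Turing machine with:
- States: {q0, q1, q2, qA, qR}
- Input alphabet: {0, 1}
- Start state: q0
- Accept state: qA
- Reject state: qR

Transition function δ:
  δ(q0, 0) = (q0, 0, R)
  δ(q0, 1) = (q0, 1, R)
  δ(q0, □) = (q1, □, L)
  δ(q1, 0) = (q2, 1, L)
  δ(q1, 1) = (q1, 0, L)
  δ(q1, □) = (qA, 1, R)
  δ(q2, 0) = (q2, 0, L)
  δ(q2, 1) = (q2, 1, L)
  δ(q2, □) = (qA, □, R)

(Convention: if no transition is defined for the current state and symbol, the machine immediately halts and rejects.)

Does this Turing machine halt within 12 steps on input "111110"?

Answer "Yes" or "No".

Execution trace:
Initial: [q0]111110
Step 1: δ(q0, 1) = (q0, 1, R) → 1[q0]11110
Step 2: δ(q0, 1) = (q0, 1, R) → 11[q0]1110
Step 3: δ(q0, 1) = (q0, 1, R) → 111[q0]110
Step 4: δ(q0, 1) = (q0, 1, R) → 1111[q0]10
Step 5: δ(q0, 1) = (q0, 1, R) → 11111[q0]0
Step 6: δ(q0, 0) = (q0, 0, R) → 111110[q0]□
Step 7: δ(q0, □) = (q1, □, L) → 11111[q1]0□
Step 8: δ(q1, 0) = (q2, 1, L) → 1111[q2]11□
Step 9: δ(q2, 1) = (q2, 1, L) → 111[q2]111□
Step 10: δ(q2, 1) = (q2, 1, L) → 11[q2]1111□
Step 11: δ(q2, 1) = (q2, 1, L) → 1[q2]11111□
Step 12: δ(q2, 1) = (q2, 1, L) → [q2]111111□

The machine has not reached a halting state after 12 steps.
The machine did not halt within the 12-step bound.

Answer: No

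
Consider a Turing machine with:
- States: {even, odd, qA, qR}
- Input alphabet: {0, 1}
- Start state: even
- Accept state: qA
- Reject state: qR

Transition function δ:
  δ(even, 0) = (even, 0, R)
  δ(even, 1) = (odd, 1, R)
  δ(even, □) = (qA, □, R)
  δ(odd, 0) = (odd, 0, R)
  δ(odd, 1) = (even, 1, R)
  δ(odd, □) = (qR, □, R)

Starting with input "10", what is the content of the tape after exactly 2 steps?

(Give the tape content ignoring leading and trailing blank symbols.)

Execution trace:
Initial: [even]10
Step 1: δ(even, 1) = (odd, 1, R) → 1[odd]0
Step 2: δ(odd, 0) = (odd, 0, R) → 10[odd]□

After 2 steps, the tape (ignoring leading/trailing blanks) is: 10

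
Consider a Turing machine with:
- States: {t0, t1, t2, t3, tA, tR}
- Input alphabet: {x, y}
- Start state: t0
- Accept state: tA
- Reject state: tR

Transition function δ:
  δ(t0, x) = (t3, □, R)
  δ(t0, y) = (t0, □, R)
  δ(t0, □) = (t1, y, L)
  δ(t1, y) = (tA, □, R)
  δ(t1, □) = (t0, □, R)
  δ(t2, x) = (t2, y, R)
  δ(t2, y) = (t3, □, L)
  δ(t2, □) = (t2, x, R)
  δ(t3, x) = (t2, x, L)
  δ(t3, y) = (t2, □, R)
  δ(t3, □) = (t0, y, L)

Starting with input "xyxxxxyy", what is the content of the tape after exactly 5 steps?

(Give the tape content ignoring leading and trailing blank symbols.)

Execution trace:
Initial: [t0]xyxxxxyy
Step 1: δ(t0, x) = (t3, □, R) → □[t3]yxxxxyy
Step 2: δ(t3, y) = (t2, □, R) → □□[t2]xxxxyy
Step 3: δ(t2, x) = (t2, y, R) → □□y[t2]xxxyy
Step 4: δ(t2, x) = (t2, y, R) → □□yy[t2]xxyy
Step 5: δ(t2, x) = (t2, y, R) → □□yyy[t2]xyy

After 5 steps, the tape (ignoring leading/trailing blanks) is: yyyxyy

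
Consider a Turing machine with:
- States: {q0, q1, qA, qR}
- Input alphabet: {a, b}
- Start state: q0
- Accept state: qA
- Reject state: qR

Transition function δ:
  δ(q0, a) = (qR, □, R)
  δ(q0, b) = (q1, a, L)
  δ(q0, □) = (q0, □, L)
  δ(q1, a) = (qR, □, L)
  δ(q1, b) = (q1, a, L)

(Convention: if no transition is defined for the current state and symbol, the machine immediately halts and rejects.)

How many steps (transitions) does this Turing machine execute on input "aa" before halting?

Execution trace:
Initial: [q0]aa
Step 1: δ(q0, a) = (qR, □, R) → □[qR]a

The machine reaches the reject state qR and halts.

The machine executed 1 step before halting.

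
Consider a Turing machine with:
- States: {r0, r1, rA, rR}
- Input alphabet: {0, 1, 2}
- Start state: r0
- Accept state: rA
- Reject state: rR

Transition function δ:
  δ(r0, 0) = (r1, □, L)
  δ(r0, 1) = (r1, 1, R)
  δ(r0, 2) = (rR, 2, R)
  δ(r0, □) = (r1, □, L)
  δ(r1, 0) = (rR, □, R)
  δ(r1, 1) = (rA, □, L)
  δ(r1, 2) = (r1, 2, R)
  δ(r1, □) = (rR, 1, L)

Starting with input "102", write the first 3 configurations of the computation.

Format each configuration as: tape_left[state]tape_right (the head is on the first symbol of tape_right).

Transitions applied:
Step 1: δ(r0, 1) = (r1, 1, R)
Step 2: δ(r1, 0) = (rR, □, R)

The first 3 configurations are:
[r0]102 ⊢ 1[r1]02 ⊢ 1□[rR]2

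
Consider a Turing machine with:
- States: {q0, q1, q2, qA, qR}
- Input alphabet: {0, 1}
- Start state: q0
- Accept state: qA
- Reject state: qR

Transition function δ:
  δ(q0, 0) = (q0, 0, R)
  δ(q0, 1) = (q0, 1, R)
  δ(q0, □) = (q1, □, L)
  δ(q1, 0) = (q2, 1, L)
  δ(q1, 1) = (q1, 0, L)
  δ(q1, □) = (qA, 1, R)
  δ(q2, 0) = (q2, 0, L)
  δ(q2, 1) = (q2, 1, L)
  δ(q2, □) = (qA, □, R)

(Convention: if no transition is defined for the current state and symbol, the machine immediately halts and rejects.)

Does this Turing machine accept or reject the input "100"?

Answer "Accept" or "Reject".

Execution trace:
Initial: [q0]100
Step 1: δ(q0, 1) = (q0, 1, R) → 1[q0]00
Step 2: δ(q0, 0) = (q0, 0, R) → 10[q0]0
Step 3: δ(q0, 0) = (q0, 0, R) → 100[q0]□
Step 4: δ(q0, □) = (q1, □, L) → 10[q1]0□
Step 5: δ(q1, 0) = (q2, 1, L) → 1[q2]01□
Step 6: δ(q2, 0) = (q2, 0, L) → [q2]101□
Step 7: δ(q2, 1) = (q2, 1, L) → [q2]□101□
Step 8: δ(q2, □) = (qA, □, R) → □[qA]101□

The machine reaches the accept state qA and halts.

Answer: Accept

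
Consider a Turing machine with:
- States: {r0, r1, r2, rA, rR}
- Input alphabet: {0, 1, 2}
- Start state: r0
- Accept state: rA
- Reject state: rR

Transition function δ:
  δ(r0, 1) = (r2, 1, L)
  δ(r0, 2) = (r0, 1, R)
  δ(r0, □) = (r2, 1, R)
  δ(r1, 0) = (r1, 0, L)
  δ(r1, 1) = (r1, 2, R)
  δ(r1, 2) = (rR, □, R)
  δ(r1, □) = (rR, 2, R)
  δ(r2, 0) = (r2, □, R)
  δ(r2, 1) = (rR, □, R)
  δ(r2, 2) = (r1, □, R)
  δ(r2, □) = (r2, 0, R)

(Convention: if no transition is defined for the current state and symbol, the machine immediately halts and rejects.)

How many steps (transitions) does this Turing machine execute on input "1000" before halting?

Execution trace:
Initial: [r0]1000
Step 1: δ(r0, 1) = (r2, 1, L) → [r2]□1000
Step 2: δ(r2, □) = (r2, 0, R) → 0[r2]1000
Step 3: δ(r2, 1) = (rR, □, R) → 0□[rR]000

The machine reaches the reject state rR and halts.

The machine executed 3 steps before halting.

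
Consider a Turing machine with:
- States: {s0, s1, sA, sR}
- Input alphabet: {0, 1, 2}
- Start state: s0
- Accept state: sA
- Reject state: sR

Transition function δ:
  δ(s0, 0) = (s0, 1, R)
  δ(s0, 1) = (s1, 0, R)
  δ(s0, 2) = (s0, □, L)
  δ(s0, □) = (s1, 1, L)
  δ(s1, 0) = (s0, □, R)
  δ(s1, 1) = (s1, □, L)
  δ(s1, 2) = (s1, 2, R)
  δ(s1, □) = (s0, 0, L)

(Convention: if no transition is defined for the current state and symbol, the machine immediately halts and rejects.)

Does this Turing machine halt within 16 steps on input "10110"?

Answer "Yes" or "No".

Execution trace:
Initial: [s0]10110
Step 1: δ(s0, 1) = (s1, 0, R) → 0[s1]0110
Step 2: δ(s1, 0) = (s0, □, R) → 0□[s0]110
Step 3: δ(s0, 1) = (s1, 0, R) → 0□0[s1]10
Step 4: δ(s1, 1) = (s1, □, L) → 0□[s1]0□0
Step 5: δ(s1, 0) = (s0, □, R) → 0□□[s0]□0
Step 6: δ(s0, □) = (s1, 1, L) → 0□[s1]□10
Step 7: δ(s1, □) = (s0, 0, L) → 0[s0]□010
Step 8: δ(s0, □) = (s1, 1, L) → [s1]01010
Step 9: δ(s1, 0) = (s0, □, R) → □[s0]1010
Step 10: δ(s0, 1) = (s1, 0, R) → □0[s1]010
Step 11: δ(s1, 0) = (s0, □, R) → □0□[s0]10
Step 12: δ(s0, 1) = (s1, 0, R) → □0□0[s1]0
Step 13: δ(s1, 0) = (s0, □, R) → □0□0□[s0]□
Step 14: δ(s0, □) = (s1, 1, L) → □0□0[s1]□1
Step 15: δ(s1, □) = (s0, 0, L) → □0□[s0]001
Step 16: δ(s0, 0) = (s0, 1, R) → □0□1[s0]01

The machine has not reached a halting state after 16 steps.
The machine did not halt within the 16-step bound.

Answer: No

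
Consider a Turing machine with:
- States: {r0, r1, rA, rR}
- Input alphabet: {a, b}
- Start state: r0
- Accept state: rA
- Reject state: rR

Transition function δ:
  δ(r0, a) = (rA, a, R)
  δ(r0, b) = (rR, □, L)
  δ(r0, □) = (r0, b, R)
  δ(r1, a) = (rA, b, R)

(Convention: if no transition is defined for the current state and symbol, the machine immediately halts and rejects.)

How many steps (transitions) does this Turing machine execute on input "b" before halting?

Execution trace:
Initial: [r0]b
Step 1: δ(r0, b) = (rR, □, L) → [rR]□□

The machine reaches the reject state rR and halts.

The machine executed 1 step before halting.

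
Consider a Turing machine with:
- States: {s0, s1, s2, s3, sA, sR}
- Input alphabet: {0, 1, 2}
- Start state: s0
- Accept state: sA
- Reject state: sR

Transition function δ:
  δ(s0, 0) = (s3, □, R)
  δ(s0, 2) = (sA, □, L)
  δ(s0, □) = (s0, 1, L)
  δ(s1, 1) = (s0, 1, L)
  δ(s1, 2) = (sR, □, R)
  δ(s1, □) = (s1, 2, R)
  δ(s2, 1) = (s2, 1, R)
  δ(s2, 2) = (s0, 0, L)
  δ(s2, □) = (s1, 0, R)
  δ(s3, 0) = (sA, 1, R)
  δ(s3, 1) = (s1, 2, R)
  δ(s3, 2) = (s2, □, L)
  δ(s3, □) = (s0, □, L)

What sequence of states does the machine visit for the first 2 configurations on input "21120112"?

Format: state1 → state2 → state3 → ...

Execution trace:
Initial: [s0]21120112
Step 1: δ(s0, 2) = (sA, □, L) → [sA]□□1120112

The machine reaches the accept state sA and halts.

State sequence: s0 → sA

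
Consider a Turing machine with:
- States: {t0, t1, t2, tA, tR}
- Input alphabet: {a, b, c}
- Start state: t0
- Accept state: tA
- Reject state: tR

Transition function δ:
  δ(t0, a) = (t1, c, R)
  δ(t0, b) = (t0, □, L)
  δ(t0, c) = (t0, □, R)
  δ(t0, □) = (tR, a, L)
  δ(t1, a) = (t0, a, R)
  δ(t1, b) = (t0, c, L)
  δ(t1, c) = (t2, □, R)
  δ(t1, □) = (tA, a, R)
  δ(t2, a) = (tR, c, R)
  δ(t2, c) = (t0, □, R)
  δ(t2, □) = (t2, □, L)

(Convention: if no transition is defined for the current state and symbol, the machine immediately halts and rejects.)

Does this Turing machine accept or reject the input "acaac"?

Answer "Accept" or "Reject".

Execution trace:
Initial: [t0]acaac
Step 1: δ(t0, a) = (t1, c, R) → c[t1]caac
Step 2: δ(t1, c) = (t2, □, R) → c□[t2]aac
Step 3: δ(t2, a) = (tR, c, R) → c□c[tR]ac

The machine reaches the reject state tR and halts.

Answer: Reject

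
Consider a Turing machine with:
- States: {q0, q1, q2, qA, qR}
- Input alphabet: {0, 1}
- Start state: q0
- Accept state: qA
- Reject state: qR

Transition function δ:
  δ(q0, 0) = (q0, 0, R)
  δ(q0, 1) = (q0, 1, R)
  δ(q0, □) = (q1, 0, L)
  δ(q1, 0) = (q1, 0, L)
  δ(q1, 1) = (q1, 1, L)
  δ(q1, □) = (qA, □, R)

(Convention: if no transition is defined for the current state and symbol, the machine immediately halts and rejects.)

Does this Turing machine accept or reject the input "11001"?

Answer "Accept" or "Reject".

Execution trace:
Initial: [q0]11001
Step 1: δ(q0, 1) = (q0, 1, R) → 1[q0]1001
Step 2: δ(q0, 1) = (q0, 1, R) → 11[q0]001
Step 3: δ(q0, 0) = (q0, 0, R) → 110[q0]01
Step 4: δ(q0, 0) = (q0, 0, R) → 1100[q0]1
Step 5: δ(q0, 1) = (q0, 1, R) → 11001[q0]□
Step 6: δ(q0, □) = (q1, 0, L) → 1100[q1]10
Step 7: δ(q1, 1) = (q1, 1, L) → 110[q1]010
Step 8: δ(q1, 0) = (q1, 0, L) → 11[q1]0010
Step 9: δ(q1, 0) = (q1, 0, L) → 1[q1]10010
Step 10: δ(q1, 1) = (q1, 1, L) → [q1]110010
Step 11: δ(q1, 1) = (q1, 1, L) → [q1]□110010
Step 12: δ(q1, □) = (qA, □, R) → □[qA]110010

The machine reaches the accept state qA and halts.

Answer: Accept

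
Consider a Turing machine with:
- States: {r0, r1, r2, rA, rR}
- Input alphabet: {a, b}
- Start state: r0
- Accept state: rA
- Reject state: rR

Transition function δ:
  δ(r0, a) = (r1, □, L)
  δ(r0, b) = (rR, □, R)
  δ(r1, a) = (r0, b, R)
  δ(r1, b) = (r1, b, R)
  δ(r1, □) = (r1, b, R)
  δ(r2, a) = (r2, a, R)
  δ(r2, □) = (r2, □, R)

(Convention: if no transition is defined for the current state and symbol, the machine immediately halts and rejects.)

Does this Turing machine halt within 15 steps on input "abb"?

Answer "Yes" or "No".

Execution trace:
Initial: [r0]abb
Step 1: δ(r0, a) = (r1, □, L) → [r1]□□bb
Step 2: δ(r1, □) = (r1, b, R) → b[r1]□bb
Step 3: δ(r1, □) = (r1, b, R) → bb[r1]bb
Step 4: δ(r1, b) = (r1, b, R) → bbb[r1]b
Step 5: δ(r1, b) = (r1, b, R) → bbbb[r1]□
Step 6: δ(r1, □) = (r1, b, R) → bbbbb[r1]□
Step 7: δ(r1, □) = (r1, b, R) → bbbbbb[r1]□
Step 8: δ(r1, □) = (r1, b, R) → bbbbbbb[r1]□
Step 9: δ(r1, □) = (r1, b, R) → bbbbbbbb[r1]□
Step 10: δ(r1, □) = (r1, b, R) → bbbbbbbbb[r1]□
Step 11: δ(r1, □) = (r1, b, R) → bbbbbbbbbb[r1]□
Step 12: δ(r1, □) = (r1, b, R) → bbbbbbbbbbb[r1]□
Step 13: δ(r1, □) = (r1, b, R) → bbbbbbbbbbbb[r1]□
Step 14: δ(r1, □) = (r1, b, R) → bbbbbbbbbbbbb[r1]□
Step 15: δ(r1, □) = (r1, b, R) → bbbbbbbbbbbbbb[r1]□

The machine has not reached a halting state after 15 steps.
The machine did not halt within the 15-step bound.

Answer: No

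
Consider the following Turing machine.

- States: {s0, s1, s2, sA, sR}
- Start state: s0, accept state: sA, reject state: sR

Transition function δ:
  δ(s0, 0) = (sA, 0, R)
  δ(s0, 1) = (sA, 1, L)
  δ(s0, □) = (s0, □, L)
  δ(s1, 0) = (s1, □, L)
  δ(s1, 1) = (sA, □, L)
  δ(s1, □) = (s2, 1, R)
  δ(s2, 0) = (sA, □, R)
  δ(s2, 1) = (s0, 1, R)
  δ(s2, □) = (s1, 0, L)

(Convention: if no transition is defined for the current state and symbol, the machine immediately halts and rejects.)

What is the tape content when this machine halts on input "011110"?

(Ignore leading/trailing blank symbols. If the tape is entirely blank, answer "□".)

Execution trace:
Initial: [s0]011110
Step 1: δ(s0, 0) = (sA, 0, R) → 0[sA]11110

The machine reaches the accept state sA and halts.

Final tape (ignoring leading/trailing blanks): 011110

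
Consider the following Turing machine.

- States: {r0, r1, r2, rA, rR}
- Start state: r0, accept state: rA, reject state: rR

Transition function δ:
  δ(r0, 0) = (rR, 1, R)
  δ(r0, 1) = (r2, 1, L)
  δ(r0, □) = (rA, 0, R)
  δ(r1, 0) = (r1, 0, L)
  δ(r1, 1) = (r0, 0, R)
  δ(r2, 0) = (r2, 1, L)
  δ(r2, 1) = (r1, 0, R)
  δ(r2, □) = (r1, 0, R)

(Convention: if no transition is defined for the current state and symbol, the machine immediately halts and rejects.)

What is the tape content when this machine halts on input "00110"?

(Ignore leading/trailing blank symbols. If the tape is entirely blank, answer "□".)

Execution trace:
Initial: [r0]00110
Step 1: δ(r0, 0) = (rR, 1, R) → 1[rR]0110

The machine reaches the reject state rR and halts.

Final tape (ignoring leading/trailing blanks): 10110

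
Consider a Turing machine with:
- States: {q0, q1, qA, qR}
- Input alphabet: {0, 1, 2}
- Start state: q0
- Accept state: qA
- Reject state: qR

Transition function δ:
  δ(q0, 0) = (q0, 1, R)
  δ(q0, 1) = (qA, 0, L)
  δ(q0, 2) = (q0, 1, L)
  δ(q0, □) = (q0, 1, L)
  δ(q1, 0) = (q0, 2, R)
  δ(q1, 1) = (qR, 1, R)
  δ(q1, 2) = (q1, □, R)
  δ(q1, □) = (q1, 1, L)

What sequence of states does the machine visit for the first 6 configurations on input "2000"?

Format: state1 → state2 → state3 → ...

Execution trace:
Initial: [q0]2000
Step 1: δ(q0, 2) = (q0, 1, L) → [q0]□1000
Step 2: δ(q0, □) = (q0, 1, L) → [q0]□11000
Step 3: δ(q0, □) = (q0, 1, L) → [q0]□111000
Step 4: δ(q0, □) = (q0, 1, L) → [q0]□1111000
Step 5: δ(q0, □) = (q0, 1, L) → [q0]□11111000

State sequence: q0 → q0 → q0 → q0 → q0 → q0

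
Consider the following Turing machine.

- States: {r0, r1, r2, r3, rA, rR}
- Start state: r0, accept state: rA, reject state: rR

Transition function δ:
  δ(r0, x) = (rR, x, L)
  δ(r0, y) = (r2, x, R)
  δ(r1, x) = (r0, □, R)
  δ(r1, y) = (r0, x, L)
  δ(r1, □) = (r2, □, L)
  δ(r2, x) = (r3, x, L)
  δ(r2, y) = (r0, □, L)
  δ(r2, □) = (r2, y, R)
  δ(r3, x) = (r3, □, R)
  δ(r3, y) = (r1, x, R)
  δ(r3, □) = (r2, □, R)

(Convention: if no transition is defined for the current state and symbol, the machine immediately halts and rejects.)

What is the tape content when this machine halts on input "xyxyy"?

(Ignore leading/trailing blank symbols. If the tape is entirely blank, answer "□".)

Execution trace:
Initial: [r0]xyxyy
Step 1: δ(r0, x) = (rR, x, L) → [rR]□xyxyy

The machine reaches the reject state rR and halts.

Final tape (ignoring leading/trailing blanks): xyxyy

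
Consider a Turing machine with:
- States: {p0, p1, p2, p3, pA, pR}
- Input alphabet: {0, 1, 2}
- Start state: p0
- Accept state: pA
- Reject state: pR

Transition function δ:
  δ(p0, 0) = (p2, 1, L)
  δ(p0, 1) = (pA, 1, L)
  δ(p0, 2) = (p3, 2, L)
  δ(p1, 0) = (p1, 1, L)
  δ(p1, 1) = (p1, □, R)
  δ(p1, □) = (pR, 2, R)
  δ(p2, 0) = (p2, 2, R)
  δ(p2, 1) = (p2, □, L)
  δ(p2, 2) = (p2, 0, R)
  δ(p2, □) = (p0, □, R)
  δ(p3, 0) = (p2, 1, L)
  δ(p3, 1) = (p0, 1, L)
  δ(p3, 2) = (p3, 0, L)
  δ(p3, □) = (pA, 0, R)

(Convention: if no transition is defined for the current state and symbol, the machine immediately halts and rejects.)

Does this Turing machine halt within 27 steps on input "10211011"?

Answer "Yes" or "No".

Execution trace:
Initial: [p0]10211011
Step 1: δ(p0, 1) = (pA, 1, L) → [pA]□10211011

The machine reaches the accept state pA and halts.
The machine halted after 1 step (within the 27-step bound).

Answer: Yes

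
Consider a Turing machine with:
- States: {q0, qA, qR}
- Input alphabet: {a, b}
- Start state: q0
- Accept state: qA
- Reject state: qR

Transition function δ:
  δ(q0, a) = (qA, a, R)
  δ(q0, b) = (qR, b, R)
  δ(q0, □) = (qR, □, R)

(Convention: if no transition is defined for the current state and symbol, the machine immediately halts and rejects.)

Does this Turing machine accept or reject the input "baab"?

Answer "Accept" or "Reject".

Execution trace:
Initial: [q0]baab
Step 1: δ(q0, b) = (qR, b, R) → b[qR]aab

The machine reaches the reject state qR and halts.

Answer: Reject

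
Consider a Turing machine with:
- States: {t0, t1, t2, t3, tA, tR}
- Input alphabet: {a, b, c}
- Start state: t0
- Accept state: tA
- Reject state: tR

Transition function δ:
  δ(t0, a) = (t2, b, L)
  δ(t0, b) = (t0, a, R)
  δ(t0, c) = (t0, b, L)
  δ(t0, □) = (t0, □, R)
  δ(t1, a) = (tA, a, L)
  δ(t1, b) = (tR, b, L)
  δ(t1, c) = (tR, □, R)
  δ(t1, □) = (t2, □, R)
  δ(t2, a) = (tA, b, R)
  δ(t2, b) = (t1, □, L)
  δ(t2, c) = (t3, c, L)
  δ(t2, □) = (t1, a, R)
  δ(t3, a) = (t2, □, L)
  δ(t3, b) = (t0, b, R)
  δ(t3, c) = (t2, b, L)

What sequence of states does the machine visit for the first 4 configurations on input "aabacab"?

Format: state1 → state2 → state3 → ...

Execution trace:
Initial: [t0]aabacab
Step 1: δ(t0, a) = (t2, b, L) → [t2]□babacab
Step 2: δ(t2, □) = (t1, a, R) → a[t1]babacab
Step 3: δ(t1, b) = (tR, b, L) → [tR]ababacab

The machine reaches the reject state tR and halts.

State sequence: t0 → t2 → t1 → tR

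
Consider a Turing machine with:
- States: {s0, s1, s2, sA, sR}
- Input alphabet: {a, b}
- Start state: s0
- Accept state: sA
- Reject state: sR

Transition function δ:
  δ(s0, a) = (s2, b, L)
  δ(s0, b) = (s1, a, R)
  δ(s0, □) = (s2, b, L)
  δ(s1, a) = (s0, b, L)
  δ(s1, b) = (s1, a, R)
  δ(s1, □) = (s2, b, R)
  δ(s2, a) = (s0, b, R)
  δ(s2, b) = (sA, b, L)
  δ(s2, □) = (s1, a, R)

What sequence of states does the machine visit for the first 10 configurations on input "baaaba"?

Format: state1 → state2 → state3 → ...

Execution trace:
Initial: [s0]baaaba
Step 1: δ(s0, b) = (s1, a, R) → a[s1]aaaba
Step 2: δ(s1, a) = (s0, b, L) → [s0]abaaba
Step 3: δ(s0, a) = (s2, b, L) → [s2]□bbaaba
Step 4: δ(s2, □) = (s1, a, R) → a[s1]bbaaba
Step 5: δ(s1, b) = (s1, a, R) → aa[s1]baaba
Step 6: δ(s1, b) = (s1, a, R) → aaa[s1]aaba
Step 7: δ(s1, a) = (s0, b, L) → aa[s0]ababa
Step 8: δ(s0, a) = (s2, b, L) → a[s2]abbaba
Step 9: δ(s2, a) = (s0, b, R) → ab[s0]bbaba

State sequence: s0 → s1 → s0 → s2 → s1 → s1 → s1 → s0 → s2 → s0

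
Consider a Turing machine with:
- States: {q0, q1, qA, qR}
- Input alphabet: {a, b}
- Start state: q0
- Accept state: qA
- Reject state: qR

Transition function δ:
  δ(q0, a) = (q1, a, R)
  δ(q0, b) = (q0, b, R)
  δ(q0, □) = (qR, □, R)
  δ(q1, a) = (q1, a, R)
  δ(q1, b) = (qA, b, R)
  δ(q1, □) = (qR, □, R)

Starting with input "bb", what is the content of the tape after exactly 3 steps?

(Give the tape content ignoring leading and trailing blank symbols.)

Execution trace:
Initial: [q0]bb
Step 1: δ(q0, b) = (q0, b, R) → b[q0]b
Step 2: δ(q0, b) = (q0, b, R) → bb[q0]□
Step 3: δ(q0, □) = (qR, □, R) → bb□[qR]□

The machine reaches the reject state qR and halts.

After 3 steps, the tape (ignoring leading/trailing blanks) is: bb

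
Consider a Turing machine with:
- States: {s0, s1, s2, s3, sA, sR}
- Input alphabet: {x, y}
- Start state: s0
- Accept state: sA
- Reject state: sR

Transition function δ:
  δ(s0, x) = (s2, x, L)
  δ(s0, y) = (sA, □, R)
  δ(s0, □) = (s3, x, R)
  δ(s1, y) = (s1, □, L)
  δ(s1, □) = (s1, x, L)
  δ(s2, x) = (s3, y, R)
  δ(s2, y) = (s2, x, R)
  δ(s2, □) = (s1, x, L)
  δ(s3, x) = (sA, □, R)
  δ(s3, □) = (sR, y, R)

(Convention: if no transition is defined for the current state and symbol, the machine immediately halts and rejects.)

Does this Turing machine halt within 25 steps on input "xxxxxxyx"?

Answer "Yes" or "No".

Execution trace:
Initial: [s0]xxxxxxyx
Step 1: δ(s0, x) = (s2, x, L) → [s2]□xxxxxxyx
Step 2: δ(s2, □) = (s1, x, L) → [s1]□xxxxxxxyx
Step 3: δ(s1, □) = (s1, x, L) → [s1]□xxxxxxxxyx
Step 4: δ(s1, □) = (s1, x, L) → [s1]□xxxxxxxxxyx
Step 5: δ(s1, □) = (s1, x, L) → [s1]□xxxxxxxxxxyx
Step 6: δ(s1, □) = (s1, x, L) → [s1]□xxxxxxxxxxxyx
Step 7: δ(s1, □) = (s1, x, L) → [s1]□xxxxxxxxxxxxyx
Step 8: δ(s1, □) = (s1, x, L) → [s1]□xxxxxxxxxxxxxyx
Step 9: δ(s1, □) = (s1, x, L) → [s1]□xxxxxxxxxxxxxxyx
Step 10: δ(s1, □) = (s1, x, L) → [s1]□xxxxxxxxxxxxxxxyx
Step 11: δ(s1, □) = (s1, x, L) → [s1]□xxxxxxxxxxxxxxxxyx
Step 12: δ(s1, □) = (s1, x, L) → [s1]□xxxxxxxxxxxxxxxxxyx
Step 13: δ(s1, □) = (s1, x, L) → [s1]□xxxxxxxxxxxxxxxxxxyx
Step 14: δ(s1, □) = (s1, x, L) → [s1]□xxxxxxxxxxxxxxxxxxxyx
Step 15: δ(s1, □) = (s1, x, L) → [s1]□xxxxxxxxxxxxxxxxxxxxyx
Step 16: δ(s1, □) = (s1, x, L) → [s1]□xxxxxxxxxxxxxxxxxxxxxyx
Step 17: δ(s1, □) = (s1, x, L) → [s1]□xxxxxxxxxxxxxxxxxxxxxxyx
Step 18: δ(s1, □) = (s1, x, L) → [s1]□xxxxxxxxxxxxxxxxxxxxxxxyx
Step 19: δ(s1, □) = (s1, x, L) → [s1]□xxxxxxxxxxxxxxxxxxxxxxxxyx
Step 20: δ(s1, □) = (s1, x, L) → [s1]□xxxxxxxxxxxxxxxxxxxxxxxxxyx
Step 21: δ(s1, □) = (s1, x, L) → [s1]□xxxxxxxxxxxxxxxxxxxxxxxxxxyx
Step 22: δ(s1, □) = (s1, x, L) → [s1]□xxxxxxxxxxxxxxxxxxxxxxxxxxxyx
Step 23: δ(s1, □) = (s1, x, L) → [s1]□xxxxxxxxxxxxxxxxxxxxxxxxxxxxyx
Step 24: δ(s1, □) = (s1, x, L) → [s1]□xxxxxxxxxxxxxxxxxxxxxxxxxxxxxyx
Step 25: δ(s1, □) = (s1, x, L) → [s1]□xxxxxxxxxxxxxxxxxxxxxxxxxxxxxxyx

The machine has not reached a halting state after 25 steps.
The machine did not halt within the 25-step bound.

Answer: No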